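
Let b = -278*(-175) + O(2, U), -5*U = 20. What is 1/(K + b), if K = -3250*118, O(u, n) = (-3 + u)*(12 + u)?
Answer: -1/334864 ≈ -2.9863e-6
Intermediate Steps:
U = -4 (U = -⅕*20 = -4)
b = 48636 (b = -278*(-175) + (-36 + 2² + 9*2) = 48650 + (-36 + 4 + 18) = 48650 - 14 = 48636)
K = -383500
1/(K + b) = 1/(-383500 + 48636) = 1/(-334864) = -1/334864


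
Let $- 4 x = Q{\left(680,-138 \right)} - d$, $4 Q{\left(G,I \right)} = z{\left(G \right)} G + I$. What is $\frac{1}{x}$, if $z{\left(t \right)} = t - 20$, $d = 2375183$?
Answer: $\frac{8}{4526035} \approx 1.7676 \cdot 10^{-6}$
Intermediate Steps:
$z{\left(t \right)} = -20 + t$
$Q{\left(G,I \right)} = \frac{I}{4} + \frac{G \left(-20 + G\right)}{4}$ ($Q{\left(G,I \right)} = \frac{\left(-20 + G\right) G + I}{4} = \frac{G \left(-20 + G\right) + I}{4} = \frac{I + G \left(-20 + G\right)}{4} = \frac{I}{4} + \frac{G \left(-20 + G\right)}{4}$)
$x = \frac{4526035}{8}$ ($x = - \frac{\left(\frac{1}{4} \left(-138\right) + \frac{1}{4} \cdot 680 \left(-20 + 680\right)\right) - 2375183}{4} = - \frac{\left(- \frac{69}{2} + \frac{1}{4} \cdot 680 \cdot 660\right) - 2375183}{4} = - \frac{\left(- \frac{69}{2} + 112200\right) - 2375183}{4} = - \frac{\frac{224331}{2} - 2375183}{4} = \left(- \frac{1}{4}\right) \left(- \frac{4526035}{2}\right) = \frac{4526035}{8} \approx 5.6575 \cdot 10^{5}$)
$\frac{1}{x} = \frac{1}{\frac{4526035}{8}} = \frac{8}{4526035}$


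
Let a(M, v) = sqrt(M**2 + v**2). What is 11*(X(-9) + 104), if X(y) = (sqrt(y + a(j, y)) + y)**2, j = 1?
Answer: 1144 + 11*(9 - sqrt(-9 + sqrt(82)))**2 ≈ 1989.0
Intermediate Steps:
X(y) = (y + sqrt(y + sqrt(1 + y**2)))**2 (X(y) = (sqrt(y + sqrt(1**2 + y**2)) + y)**2 = (sqrt(y + sqrt(1 + y**2)) + y)**2 = (y + sqrt(y + sqrt(1 + y**2)))**2)
11*(X(-9) + 104) = 11*((-9 + sqrt(-9 + sqrt(1 + (-9)**2)))**2 + 104) = 11*((-9 + sqrt(-9 + sqrt(1 + 81)))**2 + 104) = 11*((-9 + sqrt(-9 + sqrt(82)))**2 + 104) = 11*(104 + (-9 + sqrt(-9 + sqrt(82)))**2) = 1144 + 11*(-9 + sqrt(-9 + sqrt(82)))**2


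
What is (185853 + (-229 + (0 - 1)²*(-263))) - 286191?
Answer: -100830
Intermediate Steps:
(185853 + (-229 + (0 - 1)²*(-263))) - 286191 = (185853 + (-229 + (-1)²*(-263))) - 286191 = (185853 + (-229 + 1*(-263))) - 286191 = (185853 + (-229 - 263)) - 286191 = (185853 - 492) - 286191 = 185361 - 286191 = -100830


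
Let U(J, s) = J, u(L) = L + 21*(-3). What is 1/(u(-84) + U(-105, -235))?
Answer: -1/252 ≈ -0.0039683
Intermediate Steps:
u(L) = -63 + L (u(L) = L - 63 = -63 + L)
1/(u(-84) + U(-105, -235)) = 1/((-63 - 84) - 105) = 1/(-147 - 105) = 1/(-252) = -1/252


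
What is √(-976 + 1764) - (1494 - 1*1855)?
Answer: 361 + 2*√197 ≈ 389.07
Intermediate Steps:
√(-976 + 1764) - (1494 - 1*1855) = √788 - (1494 - 1855) = 2*√197 - 1*(-361) = 2*√197 + 361 = 361 + 2*√197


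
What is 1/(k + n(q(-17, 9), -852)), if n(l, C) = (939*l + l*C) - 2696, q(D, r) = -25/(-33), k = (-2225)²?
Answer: 11/54427944 ≈ 2.0210e-7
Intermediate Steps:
k = 4950625
q(D, r) = 25/33 (q(D, r) = -25*(-1/33) = 25/33)
n(l, C) = -2696 + 939*l + C*l (n(l, C) = (939*l + C*l) - 2696 = -2696 + 939*l + C*l)
1/(k + n(q(-17, 9), -852)) = 1/(4950625 + (-2696 + 939*(25/33) - 852*25/33)) = 1/(4950625 + (-2696 + 7825/11 - 7100/11)) = 1/(4950625 - 28931/11) = 1/(54427944/11) = 11/54427944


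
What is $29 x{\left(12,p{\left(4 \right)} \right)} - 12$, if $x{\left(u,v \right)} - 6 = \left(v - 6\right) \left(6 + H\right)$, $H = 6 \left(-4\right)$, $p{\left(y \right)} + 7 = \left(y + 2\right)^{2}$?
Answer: $-11844$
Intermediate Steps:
$p{\left(y \right)} = -7 + \left(2 + y\right)^{2}$ ($p{\left(y \right)} = -7 + \left(y + 2\right)^{2} = -7 + \left(2 + y\right)^{2}$)
$H = -24$
$x{\left(u,v \right)} = 114 - 18 v$ ($x{\left(u,v \right)} = 6 + \left(v - 6\right) \left(6 - 24\right) = 6 + \left(-6 + v\right) \left(-18\right) = 6 - \left(-108 + 18 v\right) = 114 - 18 v$)
$29 x{\left(12,p{\left(4 \right)} \right)} - 12 = 29 \left(114 - 18 \left(-7 + \left(2 + 4\right)^{2}\right)\right) - 12 = 29 \left(114 - 18 \left(-7 + 6^{2}\right)\right) - 12 = 29 \left(114 - 18 \left(-7 + 36\right)\right) - 12 = 29 \left(114 - 522\right) - 12 = 29 \left(-408\right) - 12 = -11832 - 12 = -11844$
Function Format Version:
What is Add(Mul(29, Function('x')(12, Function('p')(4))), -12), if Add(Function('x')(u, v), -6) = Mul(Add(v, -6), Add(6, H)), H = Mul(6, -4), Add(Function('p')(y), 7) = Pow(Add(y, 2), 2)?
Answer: -11844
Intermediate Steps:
Function('p')(y) = Add(-7, Pow(Add(2, y), 2)) (Function('p')(y) = Add(-7, Pow(Add(y, 2), 2)) = Add(-7, Pow(Add(2, y), 2)))
H = -24
Function('x')(u, v) = Add(114, Mul(-18, v)) (Function('x')(u, v) = Add(6, Mul(Add(v, -6), Add(6, -24))) = Add(6, Mul(Add(-6, v), -18)) = Add(6, Add(108, Mul(-18, v))) = Add(114, Mul(-18, v)))
Add(Mul(29, Function('x')(12, Function('p')(4))), -12) = Add(Mul(29, Add(114, Mul(-18, Add(-7, Pow(Add(2, 4), 2))))), -12) = Add(Mul(29, Add(114, Mul(-18, Add(-7, Pow(6, 2))))), -12) = Add(Mul(29, Add(114, Mul(-18, Add(-7, 36)))), -12) = Add(Mul(29, Add(114, Mul(-18, 29))), -12) = Add(Mul(29, Add(114, -522)), -12) = Add(Mul(29, -408), -12) = Add(-11832, -12) = -11844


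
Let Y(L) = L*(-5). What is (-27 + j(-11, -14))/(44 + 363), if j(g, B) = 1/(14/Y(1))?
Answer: -383/5698 ≈ -0.067217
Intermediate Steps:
Y(L) = -5*L
j(g, B) = -5/14 (j(g, B) = 1/(14/((-5*1))) = 1/(14/(-5)) = 1/(14*(-⅕)) = 1/(-14/5) = -5/14)
(-27 + j(-11, -14))/(44 + 363) = (-27 - 5/14)/(44 + 363) = -383/14/407 = -383/14*1/407 = -383/5698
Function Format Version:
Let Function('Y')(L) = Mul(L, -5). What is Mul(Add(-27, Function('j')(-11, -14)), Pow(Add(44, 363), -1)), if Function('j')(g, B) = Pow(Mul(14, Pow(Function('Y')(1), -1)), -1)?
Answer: Rational(-383, 5698) ≈ -0.067217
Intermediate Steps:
Function('Y')(L) = Mul(-5, L)
Function('j')(g, B) = Rational(-5, 14) (Function('j')(g, B) = Pow(Mul(14, Pow(Mul(-5, 1), -1)), -1) = Pow(Mul(14, Pow(-5, -1)), -1) = Pow(Mul(14, Rational(-1, 5)), -1) = Pow(Rational(-14, 5), -1) = Rational(-5, 14))
Mul(Add(-27, Function('j')(-11, -14)), Pow(Add(44, 363), -1)) = Mul(Add(-27, Rational(-5, 14)), Pow(Add(44, 363), -1)) = Mul(Rational(-383, 14), Pow(407, -1)) = Mul(Rational(-383, 14), Rational(1, 407)) = Rational(-383, 5698)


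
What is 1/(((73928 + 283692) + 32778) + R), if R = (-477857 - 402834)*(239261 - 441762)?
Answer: 1/178341198589 ≈ 5.6072e-12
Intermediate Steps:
R = 178340808191 (R = -880691*(-202501) = 178340808191)
1/(((73928 + 283692) + 32778) + R) = 1/(((73928 + 283692) + 32778) + 178340808191) = 1/((357620 + 32778) + 178340808191) = 1/(390398 + 178340808191) = 1/178341198589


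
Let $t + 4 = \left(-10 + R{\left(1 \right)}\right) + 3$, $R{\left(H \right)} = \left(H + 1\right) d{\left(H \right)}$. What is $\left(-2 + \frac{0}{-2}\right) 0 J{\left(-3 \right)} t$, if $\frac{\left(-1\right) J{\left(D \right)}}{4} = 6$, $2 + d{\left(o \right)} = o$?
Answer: $0$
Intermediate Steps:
$d{\left(o \right)} = -2 + o$
$J{\left(D \right)} = -24$ ($J{\left(D \right)} = \left(-4\right) 6 = -24$)
$R{\left(H \right)} = \left(1 + H\right) \left(-2 + H\right)$ ($R{\left(H \right)} = \left(H + 1\right) \left(-2 + H\right) = \left(1 + H\right) \left(-2 + H\right)$)
$t = -13$ ($t = -4 + \left(\left(-10 + \left(1 + 1\right) \left(-2 + 1\right)\right) + 3\right) = -4 + \left(\left(-10 + 2 \left(-1\right)\right) + 3\right) = -4 + \left(\left(-10 - 2\right) + 3\right) = -4 + \left(-12 + 3\right) = -4 - 9 = -13$)
$\left(-2 + \frac{0}{-2}\right) 0 J{\left(-3 \right)} t = \left(-2 + \frac{0}{-2}\right) 0 \left(-24\right) \left(-13\right) = \left(-2 + 0 \left(- \frac{1}{2}\right)\right) 0 \left(-24\right) \left(-13\right) = \left(-2 + 0\right) 0 \left(-24\right) \left(-13\right) = \left(-2\right) 0 \left(-24\right) \left(-13\right) = 0 \left(-24\right) \left(-13\right) = 0 \left(-13\right) = 0$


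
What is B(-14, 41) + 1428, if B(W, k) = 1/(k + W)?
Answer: 38557/27 ≈ 1428.0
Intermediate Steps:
B(W, k) = 1/(W + k)
B(-14, 41) + 1428 = 1/(-14 + 41) + 1428 = 1/27 + 1428 = 38557/27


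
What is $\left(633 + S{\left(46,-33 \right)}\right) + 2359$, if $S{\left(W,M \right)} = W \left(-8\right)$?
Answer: $2624$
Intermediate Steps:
$S{\left(W,M \right)} = - 8 W$
$\left(633 + S{\left(46,-33 \right)}\right) + 2359 = \left(633 - 368\right) + 2359 = 265 + 2359 = 2624$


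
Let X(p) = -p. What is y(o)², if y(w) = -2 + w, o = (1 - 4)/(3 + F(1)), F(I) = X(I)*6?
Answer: 1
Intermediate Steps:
F(I) = -6*I (F(I) = -I*6 = -6*I)
o = 1 (o = (1 - 4)/(3 - 6*1) = -3/(3 - 6) = -3/(-3) = -3*(-⅓) = 1)
y(o)² = (-2 + 1)² = (-1)² = 1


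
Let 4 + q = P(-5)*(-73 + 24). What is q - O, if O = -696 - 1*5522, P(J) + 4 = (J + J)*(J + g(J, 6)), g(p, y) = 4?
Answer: 5920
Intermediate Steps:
P(J) = -4 + 2*J*(4 + J) (P(J) = -4 + (J + J)*(J + 4) = -4 + (2*J)*(4 + J) = -4 + 2*J*(4 + J))
q = -298 (q = -4 + (-4 + 2*(-5)**2 + 8*(-5))*(-73 + 24) = -4 + (-4 + 2*25 - 40)*(-49) = -4 + (-4 + 50 - 40)*(-49) = -4 + 6*(-49) = -4 - 294 = -298)
O = -6218 (O = -696 - 5522 = -6218)
q - O = -298 - 1*(-6218) = -298 + 6218 = 5920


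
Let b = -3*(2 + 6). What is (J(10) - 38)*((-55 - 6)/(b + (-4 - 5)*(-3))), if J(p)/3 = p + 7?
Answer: -793/3 ≈ -264.33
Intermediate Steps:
b = -24 (b = -3*8 = -24)
J(p) = 21 + 3*p (J(p) = 3*(p + 7) = 3*(7 + p) = 21 + 3*p)
(J(10) - 38)*((-55 - 6)/(b + (-4 - 5)*(-3))) = ((21 + 3*10) - 38)*((-55 - 6)/(-24 + (-4 - 5)*(-3))) = ((21 + 30) - 38)*(-61/(-24 - 9*(-3))) = (51 - 38)*(-61/(-24 + 27)) = 13*(-61/3) = -793/3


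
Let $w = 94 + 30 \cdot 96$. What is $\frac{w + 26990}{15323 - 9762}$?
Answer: $\frac{29964}{5561} \approx 5.3882$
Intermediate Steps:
$w = 2974$ ($w = 94 + 2880 = 2974$)
$\frac{w + 26990}{15323 - 9762} = \frac{2974 + 26990}{15323 - 9762} = \frac{29964}{5561}$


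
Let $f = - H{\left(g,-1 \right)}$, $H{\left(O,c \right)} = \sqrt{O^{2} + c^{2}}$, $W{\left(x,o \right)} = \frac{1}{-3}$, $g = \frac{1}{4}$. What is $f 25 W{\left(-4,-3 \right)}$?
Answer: $\frac{25 \sqrt{17}}{12} \approx 8.5898$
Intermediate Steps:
$g = \frac{1}{4} \approx 0.25$
$W{\left(x,o \right)} = - \frac{1}{3}$
$f = - \frac{\sqrt{17}}{4}$ ($f = - \sqrt{\left(\frac{1}{4}\right)^{2} + \left(-1\right)^{2}} = - \sqrt{\frac{1}{16} + 1} = - \sqrt{\frac{17}{16}} = - \frac{\sqrt{17}}{4} \approx -1.0308$)
$f 25 W{\left(-4,-3 \right)} = - \frac{\sqrt{17}}{4} \cdot 25 \left(- \frac{1}{3}\right) = - \frac{25 \sqrt{17}}{4} \left(- \frac{1}{3}\right) = \frac{25 \sqrt{17}}{12}$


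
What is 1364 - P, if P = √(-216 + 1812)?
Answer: 1364 - 2*√399 ≈ 1324.1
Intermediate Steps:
P = 2*√399 (P = √1596 = 2*√399 ≈ 39.950)
1364 - P = 1364 - 2*√399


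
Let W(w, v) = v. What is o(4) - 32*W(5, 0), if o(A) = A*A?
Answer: 16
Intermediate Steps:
o(A) = A²
o(4) - 32*W(5, 0) = 4² - 32*0 = 16 + 0 = 16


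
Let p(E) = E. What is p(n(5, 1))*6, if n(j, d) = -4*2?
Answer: -48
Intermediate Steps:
n(j, d) = -8
p(n(5, 1))*6 = -8*6 = -48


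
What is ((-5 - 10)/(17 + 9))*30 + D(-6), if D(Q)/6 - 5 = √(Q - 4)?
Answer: 165/13 + 6*I*√10 ≈ 12.692 + 18.974*I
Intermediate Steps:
D(Q) = 30 + 6*√(-4 + Q) (D(Q) = 30 + 6*√(Q - 4) = 30 + 6*√(-4 + Q))
((-5 - 10)/(17 + 9))*30 + D(-6) = ((-5 - 10)/(17 + 9))*30 + (30 + 6*√(-4 - 6)) = -15/26*30 + (30 + 6*√(-10)) = -15*1/26*30 + (30 + 6*(I*√10)) = -15/26*30 + (30 + 6*I*√10) = -225/13 + (30 + 6*I*√10) = 165/13 + 6*I*√10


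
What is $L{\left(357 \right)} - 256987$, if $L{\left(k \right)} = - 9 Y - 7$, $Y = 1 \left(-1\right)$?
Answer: $-256985$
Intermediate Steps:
$Y = -1$
$L{\left(k \right)} = 2$ ($L{\left(k \right)} = \left(-9\right) \left(-1\right) - 7 = 9 - 7 = 2$)
$L{\left(357 \right)} - 256987 = 2 - 256987 = -256985$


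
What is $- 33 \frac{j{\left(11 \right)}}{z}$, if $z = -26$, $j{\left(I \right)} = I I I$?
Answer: $\frac{43923}{26} \approx 1689.3$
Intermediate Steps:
$j{\left(I \right)} = I^{3}$ ($j{\left(I \right)} = I^{2} I = I^{3}$)
$- 33 \frac{j{\left(11 \right)}}{z} = - 33 \frac{11^{3}}{-26} = - 33 \cdot 1331 \left(- \frac{1}{26}\right) = \left(-33\right) \left(- \frac{1331}{26}\right) = \frac{43923}{26}$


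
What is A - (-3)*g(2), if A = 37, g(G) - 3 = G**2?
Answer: 58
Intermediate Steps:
g(G) = 3 + G**2
A - (-3)*g(2) = 37 - (-3)*(3 + 2**2) = 37 - (-3)*(3 + 4) = 37 - (-3)*7 = 37 - 1*(-21) = 37 + 21 = 58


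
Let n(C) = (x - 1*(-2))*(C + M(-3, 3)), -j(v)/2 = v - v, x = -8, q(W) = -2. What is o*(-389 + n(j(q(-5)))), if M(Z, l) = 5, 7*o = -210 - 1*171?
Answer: 159639/7 ≈ 22806.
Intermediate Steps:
o = -381/7 (o = (-210 - 1*171)/7 = (-210 - 171)/7 = (1/7)*(-381) = -381/7 ≈ -54.429)
j(v) = 0 (j(v) = -2*(v - v) = -2*0 = 0)
n(C) = -30 - 6*C (n(C) = (-8 - 1*(-2))*(C + 5) = (-8 + 2)*(5 + C) = -6*(5 + C) = -30 - 6*C)
o*(-389 + n(j(q(-5)))) = -381*(-389 + (-30 - 6*0))/7 = -381*(-389 + (-30 + 0))/7 = -381*(-389 - 30)/7 = -381/7*(-419) = 159639/7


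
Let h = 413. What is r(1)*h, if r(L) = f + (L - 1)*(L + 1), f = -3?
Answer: -1239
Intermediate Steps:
r(L) = -3 + (1 + L)*(-1 + L) (r(L) = -3 + (L - 1)*(L + 1) = -3 + (-1 + L)*(1 + L) = -3 + (1 + L)*(-1 + L))
r(1)*h = (-4 + 1²)*413 = (-4 + 1)*413 = -3*413 = -1239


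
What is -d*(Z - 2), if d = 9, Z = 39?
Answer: -333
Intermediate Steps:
-d*(Z - 2) = -9*(39 - 2) = -9*37 = -1*333 = -333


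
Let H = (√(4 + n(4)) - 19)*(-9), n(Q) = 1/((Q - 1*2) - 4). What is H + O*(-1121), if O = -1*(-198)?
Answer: -221787 - 9*√14/2 ≈ -2.2180e+5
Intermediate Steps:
O = 198
n(Q) = 1/(-6 + Q) (n(Q) = 1/((Q - 2) - 4) = 1/((-2 + Q) - 4) = 1/(-6 + Q))
H = 171 - 9*√14/2 (H = (√(4 + 1/(-6 + 4)) - 19)*(-9) = (√(4 + 1/(-2)) - 19)*(-9) = (√(4 - ½) - 19)*(-9) = (√(7/2) - 19)*(-9) = (√14/2 - 19)*(-9) = (-19 + √14/2)*(-9) = 171 - 9*√14/2 ≈ 154.16)
H + O*(-1121) = (171 - 9*√14/2) + 198*(-1121) = (171 - 9*√14/2) - 221958 = -221787 - 9*√14/2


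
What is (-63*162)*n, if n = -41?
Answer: 418446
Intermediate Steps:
(-63*162)*n = -63*162*(-41) = -10206*(-41) = 418446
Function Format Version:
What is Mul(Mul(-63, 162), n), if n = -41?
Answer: 418446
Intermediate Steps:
Mul(Mul(-63, 162), n) = Mul(Mul(-63, 162), -41) = Mul(-10206, -41) = 418446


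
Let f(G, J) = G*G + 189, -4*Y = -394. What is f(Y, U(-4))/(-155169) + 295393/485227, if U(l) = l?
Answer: 164145339413/301168753452 ≈ 0.54503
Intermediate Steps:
Y = 197/2 (Y = -¼*(-394) = 197/2 ≈ 98.500)
f(G, J) = 189 + G² (f(G, J) = G² + 189 = 189 + G²)
f(Y, U(-4))/(-155169) + 295393/485227 = (189 + (197/2)²)/(-155169) + 295393/485227 = (189 + 38809/4)*(-1/155169) + 295393*(1/485227) = (39565/4)*(-1/155169) + 295393/485227 = -39565/620676 + 295393/485227 = 164145339413/301168753452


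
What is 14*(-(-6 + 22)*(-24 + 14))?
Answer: 2240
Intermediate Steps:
14*(-(-6 + 22)*(-24 + 14)) = 14*(-16*(-10)) = 14*(-1*(-160)) = 14*160 = 2240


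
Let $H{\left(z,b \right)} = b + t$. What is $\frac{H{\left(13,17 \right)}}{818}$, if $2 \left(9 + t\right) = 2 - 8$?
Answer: $\frac{5}{818} \approx 0.0061125$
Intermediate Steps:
$t = -12$ ($t = -9 + \frac{2 - 8}{2} = -9 + \frac{1}{2} \left(-6\right) = -9 - 3 = -12$)
$H{\left(z,b \right)} = -12 + b$ ($H{\left(z,b \right)} = b - 12 = -12 + b$)
$\frac{H{\left(13,17 \right)}}{818} = \frac{-12 + 17}{818} = 5 \cdot \frac{1}{818} = \frac{5}{818}$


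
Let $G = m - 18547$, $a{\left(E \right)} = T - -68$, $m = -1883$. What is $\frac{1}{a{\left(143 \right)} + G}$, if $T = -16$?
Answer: $- \frac{1}{20378} \approx -4.9073 \cdot 10^{-5}$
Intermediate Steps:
$a{\left(E \right)} = 52$ ($a{\left(E \right)} = -16 - -68 = -16 + 68 = 52$)
$G = -20430$ ($G = -1883 - 18547 = -20430$)
$\frac{1}{a{\left(143 \right)} + G} = \frac{1}{52 - 20430} = \frac{1}{-20378} = - \frac{1}{20378}$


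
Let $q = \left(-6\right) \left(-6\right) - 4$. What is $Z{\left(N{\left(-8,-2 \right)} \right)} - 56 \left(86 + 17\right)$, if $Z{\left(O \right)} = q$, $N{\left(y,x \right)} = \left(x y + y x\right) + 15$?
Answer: $-5736$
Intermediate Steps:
$q = 32$ ($q = 36 - 4 = 32$)
$N{\left(y,x \right)} = 15 + 2 x y$ ($N{\left(y,x \right)} = \left(x y + x y\right) + 15 = 2 x y + 15 = 15 + 2 x y$)
$Z{\left(O \right)} = 32$
$Z{\left(N{\left(-8,-2 \right)} \right)} - 56 \left(86 + 17\right) = 32 - 56 \left(86 + 17\right) = 32 - 5768 = -5736$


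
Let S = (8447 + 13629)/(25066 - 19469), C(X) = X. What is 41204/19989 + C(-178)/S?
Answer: -9502370785/220638582 ≈ -43.068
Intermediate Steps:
S = 22076/5597 ≈ 3.9443
41204/19989 + C(-178)/S = 41204/19989 - 178/22076/5597 = 41204*(1/19989) - 178*5597/22076 = 41204/19989 - 498133/11038 = -9502370785/220638582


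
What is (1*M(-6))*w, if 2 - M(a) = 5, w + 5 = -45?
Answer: 150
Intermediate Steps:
w = -50 (w = -5 - 45 = -50)
M(a) = -3 (M(a) = 2 - 1*5 = 2 - 5 = -3)
(1*M(-6))*w = (1*(-3))*(-50) = -3*(-50) = 150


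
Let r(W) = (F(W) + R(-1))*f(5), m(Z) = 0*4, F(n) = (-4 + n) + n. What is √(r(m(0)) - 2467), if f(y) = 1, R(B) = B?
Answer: 2*I*√618 ≈ 49.719*I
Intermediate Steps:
F(n) = -4 + 2*n
m(Z) = 0
r(W) = -5 + 2*W (r(W) = ((-4 + 2*W) - 1)*1 = (-5 + 2*W)*1 = -5 + 2*W)
√(r(m(0)) - 2467) = √((-5 + 2*0) - 2467) = √((-5 + 0) - 2467) = √(-5 - 2467) = √(-2472) = 2*I*√618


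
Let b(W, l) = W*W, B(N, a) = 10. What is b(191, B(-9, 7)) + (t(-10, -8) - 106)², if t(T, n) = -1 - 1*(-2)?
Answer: 47506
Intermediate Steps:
t(T, n) = 1 (t(T, n) = -1 + 2 = 1)
b(W, l) = W²
b(191, B(-9, 7)) + (t(-10, -8) - 106)² = 191² + (1 - 106)² = 36481 + (-105)² = 36481 + 11025 = 47506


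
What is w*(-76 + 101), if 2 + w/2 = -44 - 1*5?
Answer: -2550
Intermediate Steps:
w = -102 (w = -4 + 2*(-44 - 1*5) = -4 + 2*(-44 - 5) = -4 + 2*(-49) = -4 - 98 = -102)
w*(-76 + 101) = -102*(-76 + 101) = -102*25 = -2550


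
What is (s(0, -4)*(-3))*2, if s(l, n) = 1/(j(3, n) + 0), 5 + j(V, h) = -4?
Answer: ⅔ ≈ 0.66667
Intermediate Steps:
j(V, h) = -9 (j(V, h) = -5 - 4 = -9)
s(l, n) = -⅑ (s(l, n) = 1/(-9 + 0) = 1/(-9) = -⅑)
(s(0, -4)*(-3))*2 = -⅑*(-3)*2 = (⅓)*2 = ⅔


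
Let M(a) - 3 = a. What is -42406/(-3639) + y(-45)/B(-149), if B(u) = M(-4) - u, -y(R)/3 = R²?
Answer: -15830837/538572 ≈ -29.394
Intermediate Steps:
M(a) = 3 + a
y(R) = -3*R²
B(u) = -1 - u (B(u) = (3 - 4) - u = -1 - u)
-42406/(-3639) + y(-45)/B(-149) = -42406/(-3639) + (-3*(-45)²)/(-1 - 1*(-149)) = -42406*(-1/3639) + (-3*2025)/(-1 + 149) = 42406/3639 - 6075/148 = -15830837/538572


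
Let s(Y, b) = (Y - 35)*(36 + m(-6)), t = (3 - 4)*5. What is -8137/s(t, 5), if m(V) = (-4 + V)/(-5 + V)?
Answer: 89507/16240 ≈ 5.5115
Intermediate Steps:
m(V) = (-4 + V)/(-5 + V)
t = -5 (t = -1*5 = -5)
s(Y, b) = -14210/11 + 406*Y/11 (s(Y, b) = (Y - 35)*(36 + (-4 - 6)/(-5 - 6)) = (-35 + Y)*(36 - 10/(-11)) = (-35 + Y)*(36 - 1/11*(-10)) = (-35 + Y)*(36 + 10/11) = (-35 + Y)*(406/11) = -14210/11 + 406*Y/11)
-8137/s(t, 5) = -8137/(-14210/11 + (406/11)*(-5)) = -8137/(-14210/11 - 2030/11) = -8137/(-16240/11) = -8137*(-11/16240) = 89507/16240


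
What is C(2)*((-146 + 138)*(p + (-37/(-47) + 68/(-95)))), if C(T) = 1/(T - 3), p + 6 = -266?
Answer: -9713288/4465 ≈ -2175.4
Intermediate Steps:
p = -272 (p = -6 - 266 = -272)
C(T) = 1/(-3 + T)
C(2)*((-146 + 138)*(p + (-37/(-47) + 68/(-95)))) = ((-146 + 138)*(-272 + (-37/(-47) + 68/(-95))))/(-3 + 2) = (-8*(-272 + (-37*(-1/47) + 68*(-1/95))))/(-1) = -(-8)*(-272 + (37/47 - 68/95)) = -(-8)*(-272 + 319/4465) = -(-8)*(-1214161)/4465 = -1*9713288/4465 = -9713288/4465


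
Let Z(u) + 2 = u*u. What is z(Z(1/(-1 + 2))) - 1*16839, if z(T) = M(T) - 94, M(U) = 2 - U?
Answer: -16930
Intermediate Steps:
Z(u) = -2 + u² (Z(u) = -2 + u*u = -2 + u²)
z(T) = -92 - T (z(T) = (2 - T) - 94 = -92 - T)
z(Z(1/(-1 + 2))) - 1*16839 = (-92 - (-2 + (1/(-1 + 2))²)) - 1*16839 = (-92 - (-2 + (1/1)²)) - 16839 = (-92 - (-2 + 1²)) - 16839 = (-92 - (-2 + 1)) - 16839 = (-92 - 1*(-1)) - 16839 = (-92 + 1) - 16839 = -91 - 16839 = -16930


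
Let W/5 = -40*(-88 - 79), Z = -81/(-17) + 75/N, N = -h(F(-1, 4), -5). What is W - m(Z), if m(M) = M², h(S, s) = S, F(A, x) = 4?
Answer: 153537199/4624 ≈ 33204.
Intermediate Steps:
N = -4 (N = -1*4 = -4)
Z = -951/68 (Z = -81/(-17) + 75/(-4) = -81*(-1/17) + 75*(-¼) = 81/17 - 75/4 = -951/68 ≈ -13.985)
W = 33400 (W = 5*(-40*(-88 - 79)) = 5*(-40*(-167)) = 5*6680 = 33400)
W - m(Z) = 33400 - (-951/68)² = 33400 - 1*904401/4624 = 33400 - 904401/4624 = 153537199/4624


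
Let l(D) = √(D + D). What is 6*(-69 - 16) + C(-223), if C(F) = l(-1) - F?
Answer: -287 + I*√2 ≈ -287.0 + 1.4142*I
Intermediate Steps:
l(D) = √2*√D (l(D) = √(2*D) = √2*√D)
C(F) = -F + I*√2 (C(F) = √2*√(-1) - F = √2*I - F = I*√2 - F = -F + I*√2)
6*(-69 - 16) + C(-223) = 6*(-69 - 16) + (-1*(-223) + I*√2) = 6*(-85) + (223 + I*√2) = -510 + (223 + I*√2) = -287 + I*√2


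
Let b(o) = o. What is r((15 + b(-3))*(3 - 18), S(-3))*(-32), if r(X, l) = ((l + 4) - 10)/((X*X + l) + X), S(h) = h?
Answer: 96/10739 ≈ 0.0089394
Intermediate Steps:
r(X, l) = (-6 + l)/(X + l + X²) (r(X, l) = ((4 + l) - 10)/((X² + l) + X) = (-6 + l)/((l + X²) + X) = (-6 + l)/(X + l + X²))
r((15 + b(-3))*(3 - 18), S(-3))*(-32) = ((-6 - 3)/((15 - 3)*(3 - 18) - 3 + ((15 - 3)*(3 - 18))²))*(-32) = (-9/(12*(-15) - 3 + (12*(-15))²))*(-32) = (-9/(-180 - 3 + (-180)²))*(-32) = (-9/(-180 - 3 + 32400))*(-32) = (-9/32217)*(-32) = ((1/32217)*(-9))*(-32) = -3/10739*(-32) = 96/10739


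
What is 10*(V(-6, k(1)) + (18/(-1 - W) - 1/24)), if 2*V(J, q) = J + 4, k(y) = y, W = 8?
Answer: -365/12 ≈ -30.417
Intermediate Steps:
V(J, q) = 2 + J/2 (V(J, q) = (J + 4)/2 = (4 + J)/2 = 2 + J/2)
10*(V(-6, k(1)) + (18/(-1 - W) - 1/24)) = 10*((2 + (½)*(-6)) + (18/(-1 - 1*8) - 1/24)) = 10*((2 - 3) + (18/(-1 - 8) - 1*1/24)) = 10*(-1 + (18/(-9) - 1/24)) = 10*(-1 + (18*(-⅑) - 1/24)) = 10*(-1 + (-2 - 1/24)) = 10*(-1 - 49/24) = 10*(-73/24) = -365/12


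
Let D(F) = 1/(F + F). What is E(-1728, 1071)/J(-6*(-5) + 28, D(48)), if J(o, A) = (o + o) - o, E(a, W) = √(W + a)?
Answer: 3*I*√73/58 ≈ 0.44193*I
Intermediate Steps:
D(F) = 1/(2*F)
J(o, A) = o (J(o, A) = 2*o - o = o)
E(-1728, 1071)/J(-6*(-5) + 28, D(48)) = √(1071 - 1728)/(-6*(-5) + 28) = √(-657)/(30 + 28) = (3*I*√73)/58 = (3*I*√73)*(1/58) = 3*I*√73/58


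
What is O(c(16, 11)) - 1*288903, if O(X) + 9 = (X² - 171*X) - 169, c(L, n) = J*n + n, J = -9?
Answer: -266289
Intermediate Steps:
c(L, n) = -8*n (c(L, n) = -9*n + n = -8*n)
O(X) = -178 + X² - 171*X (O(X) = -9 + ((X² - 171*X) - 169) = -9 + (-169 + X² - 171*X) = -178 + X² - 171*X)
O(c(16, 11)) - 1*288903 = (-178 + (-8*11)² - (-1368)*11) - 1*288903 = (-178 + (-88)² - 171*(-88)) - 288903 = (-178 + 7744 + 15048) - 288903 = 22614 - 288903 = -266289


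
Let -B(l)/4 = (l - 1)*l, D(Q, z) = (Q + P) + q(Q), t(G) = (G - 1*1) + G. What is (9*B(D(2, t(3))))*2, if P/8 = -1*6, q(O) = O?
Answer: -142560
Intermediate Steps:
t(G) = -1 + 2*G (t(G) = (G - 1) + G = (-1 + G) + G = -1 + 2*G)
P = -48 (P = 8*(-1*6) = 8*(-6) = -48)
D(Q, z) = -48 + 2*Q (D(Q, z) = (Q - 48) + Q = (-48 + Q) + Q = -48 + 2*Q)
B(l) = -4*l*(-1 + l) (B(l) = -4*(l - 1)*l = -4*(-1 + l)*l = -4*l*(-1 + l))
(9*B(D(2, t(3))))*2 = (9*(4*(-48 + 2*2)*(1 - (-48 + 2*2))))*2 = (9*(4*(-48 + 4)*(1 - (-48 + 4))))*2 = (9*(4*(-44)*(1 - 1*(-44))))*2 = (9*(4*(-44)*(1 + 44)))*2 = (9*(4*(-44)*45))*2 = (9*(-7920))*2 = -71280*2 = -142560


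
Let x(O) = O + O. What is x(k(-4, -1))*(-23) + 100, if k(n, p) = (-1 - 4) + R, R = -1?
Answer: 376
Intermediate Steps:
k(n, p) = -6 (k(n, p) = (-1 - 4) - 1 = -5 - 1 = -6)
x(O) = 2*O
x(k(-4, -1))*(-23) + 100 = (2*(-6))*(-23) + 100 = -12*(-23) + 100 = 276 + 100 = 376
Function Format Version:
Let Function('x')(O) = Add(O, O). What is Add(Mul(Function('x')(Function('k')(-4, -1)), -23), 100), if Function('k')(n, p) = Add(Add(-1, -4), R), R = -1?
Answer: 376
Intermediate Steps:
Function('k')(n, p) = -6 (Function('k')(n, p) = Add(Add(-1, -4), -1) = Add(-5, -1) = -6)
Function('x')(O) = Mul(2, O)
Add(Mul(Function('x')(Function('k')(-4, -1)), -23), 100) = Add(Mul(Mul(2, -6), -23), 100) = Add(Mul(-12, -23), 100) = Add(276, 100) = 376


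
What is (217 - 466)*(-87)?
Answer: 21663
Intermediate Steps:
(217 - 466)*(-87) = -249*(-87) = 21663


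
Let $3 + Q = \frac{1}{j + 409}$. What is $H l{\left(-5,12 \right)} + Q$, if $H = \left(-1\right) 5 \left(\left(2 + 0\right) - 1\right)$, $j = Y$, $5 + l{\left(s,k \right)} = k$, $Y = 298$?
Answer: $- \frac{26865}{707} \approx -37.999$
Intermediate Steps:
$l{\left(s,k \right)} = -5 + k$
$j = 298$
$H = -5$ ($H = - 5 \left(2 - 1\right) = \left(-5\right) 1 = -5$)
$Q = - \frac{2120}{707}$ ($Q = -3 + \frac{1}{298 + 409} = -3 + \frac{1}{707} = - \frac{2120}{707} \approx -2.9986$)
$H l{\left(-5,12 \right)} + Q = - 5 \left(-5 + 12\right) - \frac{2120}{707} = \left(-5\right) 7 - \frac{2120}{707} = -35 - \frac{2120}{707} = - \frac{26865}{707}$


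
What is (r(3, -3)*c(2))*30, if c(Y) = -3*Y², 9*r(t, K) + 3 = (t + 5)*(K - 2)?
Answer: 1720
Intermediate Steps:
r(t, K) = -⅓ + (-2 + K)*(5 + t)/9 (r(t, K) = -⅓ + ((t + 5)*(K - 2))/9 = -⅓ + ((5 + t)*(-2 + K))/9 = -⅓ + ((-2 + K)*(5 + t))/9 = -⅓ + (-2 + K)*(5 + t)/9)
(r(3, -3)*c(2))*30 = ((-13/9 - 2/9*3 + (5/9)*(-3) + (⅑)*(-3)*3)*(-3*2²))*30 = ((-13/9 - ⅔ - 5/3 - 1)*(-3*4))*30 = -43/9*(-12)*30 = (172/3)*30 = 1720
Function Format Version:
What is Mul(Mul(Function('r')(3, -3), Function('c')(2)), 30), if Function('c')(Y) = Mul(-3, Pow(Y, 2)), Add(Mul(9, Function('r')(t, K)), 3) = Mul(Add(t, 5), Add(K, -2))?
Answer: 1720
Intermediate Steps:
Function('r')(t, K) = Add(Rational(-1, 3), Mul(Rational(1, 9), Add(-2, K), Add(5, t))) (Function('r')(t, K) = Add(Rational(-1, 3), Mul(Rational(1, 9), Mul(Add(t, 5), Add(K, -2)))) = Add(Rational(-1, 3), Mul(Rational(1, 9), Mul(Add(5, t), Add(-2, K)))) = Add(Rational(-1, 3), Mul(Rational(1, 9), Mul(Add(-2, K), Add(5, t)))) = Add(Rational(-1, 3), Mul(Rational(1, 9), Add(-2, K), Add(5, t))))
Mul(Mul(Function('r')(3, -3), Function('c')(2)), 30) = Mul(Mul(Add(Rational(-13, 9), Mul(Rational(-2, 9), 3), Mul(Rational(5, 9), -3), Mul(Rational(1, 9), -3, 3)), Mul(-3, Pow(2, 2))), 30) = Mul(Mul(Add(Rational(-13, 9), Rational(-2, 3), Rational(-5, 3), -1), Mul(-3, 4)), 30) = Mul(Mul(Rational(-43, 9), -12), 30) = Mul(Rational(172, 3), 30) = 1720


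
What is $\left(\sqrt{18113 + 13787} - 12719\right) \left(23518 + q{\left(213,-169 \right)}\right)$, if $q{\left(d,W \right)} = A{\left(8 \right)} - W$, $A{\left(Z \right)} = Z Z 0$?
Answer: $-301274953 + 236870 \sqrt{319} \approx -2.9704 \cdot 10^{8}$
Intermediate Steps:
$A{\left(Z \right)} = 0$ ($A{\left(Z \right)} = Z^{2} \cdot 0 = 0$)
$q{\left(d,W \right)} = - W$ ($q{\left(d,W \right)} = 0 - W = - W$)
$\left(\sqrt{18113 + 13787} - 12719\right) \left(23518 + q{\left(213,-169 \right)}\right) = \left(\sqrt{18113 + 13787} - 12719\right) \left(23518 - -169\right) = \left(\sqrt{31900} - 12719\right) \left(23518 + 169\right) = \left(10 \sqrt{319} - 12719\right) 23687 = \left(-12719 + 10 \sqrt{319}\right) 23687 = -301274953 + 236870 \sqrt{319}$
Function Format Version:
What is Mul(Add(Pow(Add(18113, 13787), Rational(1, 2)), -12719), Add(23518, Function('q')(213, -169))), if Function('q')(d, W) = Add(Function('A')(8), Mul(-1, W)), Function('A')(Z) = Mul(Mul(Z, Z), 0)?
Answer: Add(-301274953, Mul(236870, Pow(319, Rational(1, 2)))) ≈ -2.9704e+8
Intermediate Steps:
Function('A')(Z) = 0 (Function('A')(Z) = Mul(Pow(Z, 2), 0) = 0)
Function('q')(d, W) = Mul(-1, W) (Function('q')(d, W) = Add(0, Mul(-1, W)) = Mul(-1, W))
Mul(Add(Pow(Add(18113, 13787), Rational(1, 2)), -12719), Add(23518, Function('q')(213, -169))) = Mul(Add(Pow(Add(18113, 13787), Rational(1, 2)), -12719), Add(23518, Mul(-1, -169))) = Mul(Add(Pow(31900, Rational(1, 2)), -12719), Add(23518, 169)) = Mul(Add(Mul(10, Pow(319, Rational(1, 2))), -12719), 23687) = Mul(Add(-12719, Mul(10, Pow(319, Rational(1, 2)))), 23687) = Add(-301274953, Mul(236870, Pow(319, Rational(1, 2))))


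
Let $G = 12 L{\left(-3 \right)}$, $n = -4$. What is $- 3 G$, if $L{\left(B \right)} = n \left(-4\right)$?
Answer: $-576$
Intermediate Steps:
$L{\left(B \right)} = 16$ ($L{\left(B \right)} = \left(-4\right) \left(-4\right) = 16$)
$G = 192$ ($G = 12 \cdot 16 = 192$)
$- 3 G = \left(-3\right) 192 = -576$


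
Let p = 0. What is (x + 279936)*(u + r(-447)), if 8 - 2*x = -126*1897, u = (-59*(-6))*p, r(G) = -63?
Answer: -25165413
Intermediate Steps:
u = 0 (u = -59*(-6)*0 = 354*0 = 0)
x = 119515 (x = 4 - (-63)*1897 = 4 - 1/2*(-239022) = 4 + 119511 = 119515)
(x + 279936)*(u + r(-447)) = (119515 + 279936)*(0 - 63) = 399451*(-63) = -25165413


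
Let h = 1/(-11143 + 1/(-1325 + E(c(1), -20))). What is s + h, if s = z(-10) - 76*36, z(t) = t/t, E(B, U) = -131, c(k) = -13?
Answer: -44373213071/16224209 ≈ -2735.0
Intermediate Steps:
z(t) = 1
h = -1456/16224209 (h = 1/(-11143 + 1/(-1325 - 131)) = 1/(-11143 + 1/(-1456)) = 1/(-11143 - 1/1456) = 1/(-16224209/1456) = -1456/16224209 ≈ -8.9742e-5)
s = -2735 (s = 1 - 76*36 = 1 - 2736 = -2735)
s + h = -2735 - 1456/16224209 = -44373213071/16224209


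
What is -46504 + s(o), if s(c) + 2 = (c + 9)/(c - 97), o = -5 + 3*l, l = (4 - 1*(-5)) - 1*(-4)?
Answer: -2929921/63 ≈ -46507.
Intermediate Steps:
l = 13 (l = (4 + 5) + 4 = 9 + 4 = 13)
o = 34 (o = -5 + 3*13 = -5 + 39 = 34)
s(c) = -2 + (9 + c)/(-97 + c) (s(c) = -2 + (c + 9)/(c - 97) = -2 + (9 + c)/(-97 + c))
-46504 + s(o) = -46504 + (203 - 1*34)/(-97 + 34) = -46504 + (203 - 34)/(-63) = -46504 - 1/63*169 = -46504 - 169/63 = -2929921/63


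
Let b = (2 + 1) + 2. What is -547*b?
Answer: -2735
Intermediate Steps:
b = 5 (b = 3 + 2 = 5)
-547*b = -547*5 = -2735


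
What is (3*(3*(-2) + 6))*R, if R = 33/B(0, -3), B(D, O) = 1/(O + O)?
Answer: 0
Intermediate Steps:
B(D, O) = 1/(2*O)
R = -198 (R = 33/(((½)/(-3))) = 33/(((½)*(-⅓))) = 33/(-⅙) = 33*(-6) = -198)
(3*(3*(-2) + 6))*R = (3*(3*(-2) + 6))*(-198) = (3*(-6 + 6))*(-198) = (3*0)*(-198) = 0*(-198) = 0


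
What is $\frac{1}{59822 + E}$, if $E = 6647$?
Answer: $\frac{1}{66469} \approx 1.5045 \cdot 10^{-5}$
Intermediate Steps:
$\frac{1}{59822 + E} = \frac{1}{59822 + 6647} = \frac{1}{66469}$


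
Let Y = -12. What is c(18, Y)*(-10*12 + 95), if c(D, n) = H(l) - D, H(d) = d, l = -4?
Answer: 550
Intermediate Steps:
c(D, n) = -4 - D
c(18, Y)*(-10*12 + 95) = (-4 - 1*18)*(-10*12 + 95) = (-4 - 18)*(-120 + 95) = -22*(-25) = 550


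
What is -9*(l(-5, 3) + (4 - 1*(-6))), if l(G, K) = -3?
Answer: -63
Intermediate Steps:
-9*(l(-5, 3) + (4 - 1*(-6))) = -9*(-3 + (4 - 1*(-6))) = -9*(-3 + (4 + 6)) = -9*(-3 + 10) = -9*7 = -63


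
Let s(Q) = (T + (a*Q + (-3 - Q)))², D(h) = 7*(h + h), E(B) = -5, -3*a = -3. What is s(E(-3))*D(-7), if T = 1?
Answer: -392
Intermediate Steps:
a = 1 (a = -⅓*(-3) = 1)
D(h) = 14*h (D(h) = 7*(2*h) = 14*h)
s(Q) = 4 (s(Q) = (1 + (1*Q + (-3 - Q)))² = (1 + (Q + (-3 - Q)))² = (1 - 3)² = (-2)² = 4)
s(E(-3))*D(-7) = 4*(14*(-7)) = 4*(-98) = -392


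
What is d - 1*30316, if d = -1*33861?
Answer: -64177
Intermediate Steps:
d = -33861
d - 1*30316 = -33861 - 1*30316 = -33861 - 30316 = -64177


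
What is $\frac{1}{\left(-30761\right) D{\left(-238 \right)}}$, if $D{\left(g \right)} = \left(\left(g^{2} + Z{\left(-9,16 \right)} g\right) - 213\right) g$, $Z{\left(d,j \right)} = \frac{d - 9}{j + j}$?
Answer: $\frac{4}{1656472498121} \approx 2.4148 \cdot 10^{-12}$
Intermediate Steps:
$Z{\left(d,j \right)} = \frac{-9 + d}{2 j}$
$D{\left(g \right)} = g \left(-213 + g^{2} - \frac{9 g}{16}\right)$ ($D{\left(g \right)} = \left(\left(g^{2} + \frac{-9 - 9}{2 \cdot 16} g\right) - 213\right) g = \left(\left(g^{2} + \frac{1}{2} \cdot \frac{1}{16} \left(-18\right) g\right) - 213\right) g = \left(\left(g^{2} - \frac{9 g}{16}\right) - 213\right) g = \left(-213 + g^{2} - \frac{9 g}{16}\right) g = g \left(-213 + g^{2} - \frac{9 g}{16}\right)$)
$\frac{1}{\left(-30761\right) D{\left(-238 \right)}} = \frac{1}{\left(-30761\right) \frac{1}{16} \left(-238\right) \left(-3408 - -2142 + 16 \left(-238\right)^{2}\right)} = - \frac{1}{30761 \cdot \frac{1}{16} \left(-238\right) \left(-3408 + 2142 + 16 \cdot 56644\right)} = - \frac{1}{30761 \cdot \frac{1}{16} \left(-238\right) \left(-3408 + 2142 + 906304\right)} = - \frac{1}{30761 \cdot \frac{1}{16} \left(-238\right) 905038} = - \frac{1}{30761 \left(- \frac{53849761}{4}\right)} = \left(- \frac{1}{30761}\right) \left(- \frac{4}{53849761}\right) = \frac{4}{1656472498121}$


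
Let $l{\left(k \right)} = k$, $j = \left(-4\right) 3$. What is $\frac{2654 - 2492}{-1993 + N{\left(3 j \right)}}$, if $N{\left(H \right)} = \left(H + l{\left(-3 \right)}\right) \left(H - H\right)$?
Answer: $- \frac{162}{1993} \approx -0.081285$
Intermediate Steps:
$j = -12$
$N{\left(H \right)} = 0$ ($N{\left(H \right)} = \left(H - 3\right) \left(H - H\right) = \left(-3 + H\right) 0 = 0$)
$\frac{2654 - 2492}{-1993 + N{\left(3 j \right)}} = \frac{2654 - 2492}{-1993 + 0} = \frac{162}{-1993} = 162 \left(- \frac{1}{1993}\right) = - \frac{162}{1993}$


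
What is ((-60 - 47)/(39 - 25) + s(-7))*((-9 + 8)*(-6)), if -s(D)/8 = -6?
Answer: 1695/7 ≈ 242.14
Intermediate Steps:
s(D) = 48 (s(D) = -8*(-6) = 48)
((-60 - 47)/(39 - 25) + s(-7))*((-9 + 8)*(-6)) = ((-60 - 47)/(39 - 25) + 48)*((-9 + 8)*(-6)) = (-107/14 + 48)*(-1*(-6)) = (-107*1/14 + 48)*6 = (-107/14 + 48)*6 = (565/14)*6 = 1695/7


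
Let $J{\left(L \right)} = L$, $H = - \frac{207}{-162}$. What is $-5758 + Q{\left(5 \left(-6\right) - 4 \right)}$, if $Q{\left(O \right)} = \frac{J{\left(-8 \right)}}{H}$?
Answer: $- \frac{132578}{23} \approx -5764.3$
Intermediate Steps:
$H = \frac{23}{18}$ ($H = \left(-207\right) \left(- \frac{1}{162}\right) = \frac{23}{18} \approx 1.2778$)
$Q{\left(O \right)} = - \frac{144}{23}$ ($Q{\left(O \right)} = - \frac{8}{\frac{23}{18}} = \left(-8\right) \frac{18}{23} = - \frac{144}{23}$)
$-5758 + Q{\left(5 \left(-6\right) - 4 \right)} = -5758 - \frac{144}{23} = - \frac{132578}{23}$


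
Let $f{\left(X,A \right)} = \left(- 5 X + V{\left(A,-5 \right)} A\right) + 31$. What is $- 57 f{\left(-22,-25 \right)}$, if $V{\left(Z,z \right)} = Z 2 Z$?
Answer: $1773213$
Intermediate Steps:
$V{\left(Z,z \right)} = 2 Z^{2}$ ($V{\left(Z,z \right)} = 2 Z Z = 2 Z^{2}$)
$f{\left(X,A \right)} = 31 - 5 X + 2 A^{3}$ ($f{\left(X,A \right)} = \left(- 5 X + 2 A^{2} A\right) + 31 = \left(- 5 X + 2 A^{3}\right) + 31 = 31 - 5 X + 2 A^{3}$)
$- 57 f{\left(-22,-25 \right)} = - 57 \left(31 - -110 + 2 \left(-25\right)^{3}\right) = - 57 \left(31 + 110 + 2 \left(-15625\right)\right) = - 57 \left(31 + 110 - 31250\right) = \left(-57\right) \left(-31109\right) = 1773213$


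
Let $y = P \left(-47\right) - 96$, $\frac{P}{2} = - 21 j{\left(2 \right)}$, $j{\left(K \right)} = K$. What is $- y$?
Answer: $-3852$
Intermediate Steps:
$P = -84$ ($P = 2 \left(\left(-21\right) 2\right) = 2 \left(-42\right) = -84$)
$y = 3852$ ($y = \left(-84\right) \left(-47\right) - 96 = 3948 - 96 = 3852$)
$- y = \left(-1\right) 3852 = -3852$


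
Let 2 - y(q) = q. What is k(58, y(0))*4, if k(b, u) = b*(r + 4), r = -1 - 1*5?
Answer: -464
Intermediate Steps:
r = -6 (r = -1 - 5 = -6)
y(q) = 2 - q
k(b, u) = -2*b (k(b, u) = b*(-6 + 4) = b*(-2) = -2*b)
k(58, y(0))*4 = -2*58*4 = -116*4 = -464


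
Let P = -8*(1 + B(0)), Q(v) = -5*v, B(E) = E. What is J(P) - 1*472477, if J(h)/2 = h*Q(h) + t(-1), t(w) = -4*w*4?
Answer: -473085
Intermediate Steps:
t(w) = -16*w
P = -8 (P = -8*(1 + 0) = -8*1 = -8)
J(h) = 32 - 10*h² (J(h) = 2*(h*(-5*h) - 16*(-1)) = 2*(-5*h² + 16) = 2*(16 - 5*h²) = 32 - 10*h²)
J(P) - 1*472477 = (32 - 10*(-8)²) - 1*472477 = (32 - 10*64) - 472477 = (32 - 640) - 472477 = -608 - 472477 = -473085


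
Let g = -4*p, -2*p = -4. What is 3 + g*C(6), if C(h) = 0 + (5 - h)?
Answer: 11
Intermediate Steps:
p = 2 (p = -½*(-4) = 2)
C(h) = 5 - h
g = -8 (g = -4*2 = -8)
3 + g*C(6) = 3 - 8*(5 - 1*6) = 3 - 8*(5 - 6) = 3 - 8*(-1) = 3 + 8 = 11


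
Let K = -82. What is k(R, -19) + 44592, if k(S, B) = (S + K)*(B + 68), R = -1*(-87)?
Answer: 44837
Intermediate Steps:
R = 87
k(S, B) = (-82 + S)*(68 + B) (k(S, B) = (S - 82)*(B + 68) = (-82 + S)*(68 + B))
k(R, -19) + 44592 = (-5576 - 82*(-19) + 68*87 - 19*87) + 44592 = (-5576 + 1558 + 5916 - 1653) + 44592 = 245 + 44592 = 44837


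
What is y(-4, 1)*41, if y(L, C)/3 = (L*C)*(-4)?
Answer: 1968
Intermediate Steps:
y(L, C) = -12*C*L (y(L, C) = 3*((L*C)*(-4)) = 3*((C*L)*(-4)) = 3*(-4*C*L) = -12*C*L)
y(-4, 1)*41 = -12*1*(-4)*41 = 48*41 = 1968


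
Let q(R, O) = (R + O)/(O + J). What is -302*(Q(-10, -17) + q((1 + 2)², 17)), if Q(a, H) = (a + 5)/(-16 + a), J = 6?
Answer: -119441/299 ≈ -399.47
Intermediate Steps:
q(R, O) = (O + R)/(6 + O) (q(R, O) = (R + O)/(O + 6) = (O + R)/(6 + O))
Q(a, H) = (5 + a)/(-16 + a)
-302*(Q(-10, -17) + q((1 + 2)², 17)) = -302*((5 - 10)/(-16 - 10) + (17 + (1 + 2)²)/(6 + 17)) = -302*(-5/(-26) + (17 + 3²)/23) = -302*(-1/26*(-5) + (17 + 9)/23) = -302*(5/26 + (1/23)*26) = -302*(5/26 + 26/23) = -302*791/598 = -119441/299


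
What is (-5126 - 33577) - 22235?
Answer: -60938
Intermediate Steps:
(-5126 - 33577) - 22235 = -38703 - 22235 = -60938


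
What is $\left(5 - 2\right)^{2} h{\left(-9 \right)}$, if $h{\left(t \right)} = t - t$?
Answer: $0$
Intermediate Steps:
$h{\left(t \right)} = 0$
$\left(5 - 2\right)^{2} h{\left(-9 \right)} = \left(5 - 2\right)^{2} \cdot 0 = 3^{2} \cdot 0 = 9 \cdot 0 = 0$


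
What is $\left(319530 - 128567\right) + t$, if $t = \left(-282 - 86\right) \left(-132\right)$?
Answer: $239539$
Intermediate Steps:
$t = 48576$ ($t = \left(-368\right) \left(-132\right) = 48576$)
$\left(319530 - 128567\right) + t = \left(319530 - 128567\right) + 48576 = 190963 + 48576 = 239539$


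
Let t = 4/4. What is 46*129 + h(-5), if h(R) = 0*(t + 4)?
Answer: 5934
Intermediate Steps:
t = 1 (t = 4*(¼) = 1)
h(R) = 0 (h(R) = 0*(1 + 4) = 0*5 = 0)
46*129 + h(-5) = 46*129 + 0 = 5934 + 0 = 5934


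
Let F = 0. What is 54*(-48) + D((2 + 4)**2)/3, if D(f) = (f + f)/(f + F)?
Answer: -7774/3 ≈ -2591.3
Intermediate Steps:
D(f) = 2 (D(f) = (f + f)/(f + 0) = (2*f)/f = 2)
54*(-48) + D((2 + 4)**2)/3 = 54*(-48) + 2/3 = -2592 + 2*(1/3) = -2592 + 2/3 = -7774/3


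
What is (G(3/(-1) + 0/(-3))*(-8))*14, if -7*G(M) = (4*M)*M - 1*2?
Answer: 544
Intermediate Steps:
G(M) = 2/7 - 4*M²/7 (G(M) = -((4*M)*M - 1*2)/7 = -(4*M² - 2)/7 = -(-2 + 4*M²)/7 = 2/7 - 4*M²/7)
(G(3/(-1) + 0/(-3))*(-8))*14 = ((2/7 - 4*(3/(-1) + 0/(-3))²/7)*(-8))*14 = ((2/7 - 4*(3*(-1) + 0*(-⅓))²/7)*(-8))*14 = ((2/7 - 4*(-3 + 0)²/7)*(-8))*14 = ((2/7 - 4/7*(-3)²)*(-8))*14 = ((2/7 - 4/7*9)*(-8))*14 = ((2/7 - 36/7)*(-8))*14 = -34/7*(-8)*14 = (272/7)*14 = 544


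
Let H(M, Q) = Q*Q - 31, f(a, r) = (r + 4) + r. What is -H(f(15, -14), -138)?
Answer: -19013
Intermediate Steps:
f(a, r) = 4 + 2*r (f(a, r) = (4 + r) + r = 4 + 2*r)
H(M, Q) = -31 + Q**2 (H(M, Q) = Q**2 - 31 = -31 + Q**2)
-H(f(15, -14), -138) = -(-31 + (-138)**2) = -(-31 + 19044) = -1*19013 = -19013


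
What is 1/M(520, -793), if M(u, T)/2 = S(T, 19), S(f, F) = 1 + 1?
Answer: ¼ ≈ 0.25000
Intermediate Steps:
S(f, F) = 2
M(u, T) = 4 (M(u, T) = 2*2 = 4)
1/M(520, -793) = 1/4 = ¼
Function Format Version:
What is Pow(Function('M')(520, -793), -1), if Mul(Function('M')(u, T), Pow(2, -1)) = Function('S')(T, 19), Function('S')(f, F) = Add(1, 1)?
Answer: Rational(1, 4) ≈ 0.25000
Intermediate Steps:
Function('S')(f, F) = 2
Function('M')(u, T) = 4 (Function('M')(u, T) = Mul(2, 2) = 4)
Pow(Function('M')(520, -793), -1) = Pow(4, -1) = Rational(1, 4)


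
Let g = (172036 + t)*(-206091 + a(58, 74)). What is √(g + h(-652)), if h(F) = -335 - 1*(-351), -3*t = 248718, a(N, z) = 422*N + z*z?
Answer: 7*I*√320393246 ≈ 1.253e+5*I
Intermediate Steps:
a(N, z) = z² + 422*N (a(N, z) = 422*N + z² = z² + 422*N)
t = -82906 (t = -⅓*248718 = -82906)
g = -15699269070 (g = (172036 - 82906)*(-206091 + (74² + 422*58)) = 89130*(-206091 + (5476 + 24476)) = 89130*(-206091 + 29952) = 89130*(-176139) = -15699269070)
h(F) = 16 (h(F) = -335 + 351 = 16)
√(g + h(-652)) = √(-15699269070 + 16) = √(-15699269054) = 7*I*√320393246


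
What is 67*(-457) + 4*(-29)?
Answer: -30735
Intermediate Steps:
67*(-457) + 4*(-29) = -30619 - 116 = -30735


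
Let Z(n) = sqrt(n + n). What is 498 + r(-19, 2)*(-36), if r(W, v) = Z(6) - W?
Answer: -186 - 72*sqrt(3) ≈ -310.71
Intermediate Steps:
Z(n) = sqrt(2)*sqrt(n) (Z(n) = sqrt(2*n) = sqrt(2)*sqrt(n))
r(W, v) = -W + 2*sqrt(3) (r(W, v) = sqrt(2)*sqrt(6) - W = 2*sqrt(3) - W = -W + 2*sqrt(3))
498 + r(-19, 2)*(-36) = 498 + (-1*(-19) + 2*sqrt(3))*(-36) = 498 + (19 + 2*sqrt(3))*(-36) = 498 + (-684 - 72*sqrt(3)) = -186 - 72*sqrt(3)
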